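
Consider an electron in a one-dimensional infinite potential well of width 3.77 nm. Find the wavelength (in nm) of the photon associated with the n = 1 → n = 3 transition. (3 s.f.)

E_1 = h²/(8m_eL²) = 4.239×10^-21 J, so ΔE = (3² − 1²)E_1 = 3.391×10^-20 J.
λ = hc/ΔE = (6.626×10^-34·2.998×10^8)/3.391×10^-20 = 5.86×10^-6 m = 5.86×10^3 nm.

λ = 5.86×10^3 nm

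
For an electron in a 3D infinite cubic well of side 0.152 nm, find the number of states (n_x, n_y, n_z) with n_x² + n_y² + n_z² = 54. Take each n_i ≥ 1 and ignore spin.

degeneracy = 12

The level has n_x² + n_y² + n_z² = 54. The ordered positive-integer solutions are (1, 2, 7), (1, 7, 2), (2, 1, 7), (2, 5, 5), (2, 7, 1), (3, 3, 6), (3, 6, 3), (5, 2, 5), (5, 5, 2), (6, 3, 3), (7, 1, 2), (7, 2, 1).
That gives 12 states.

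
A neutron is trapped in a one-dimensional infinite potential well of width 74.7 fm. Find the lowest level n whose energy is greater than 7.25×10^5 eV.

n = 5

E_1 = h²/(8m_nL²) = 5.872×10^-15 J = 3.665×10^4 eV.
Need n² > 7.25×10^5/3.665×10^4 = 19.78, i.e. n > 4.447.
The smallest integer satisfying this is n = 5.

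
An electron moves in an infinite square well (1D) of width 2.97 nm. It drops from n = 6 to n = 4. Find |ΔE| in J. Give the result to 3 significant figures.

|ΔE| = 1.37×10^-19 J

E_1 = h²/(8m_eL²) = 6.830×10^-21 J.
|ΔE| = |6² − 4²|·E_1 = 20·6.830×10^-21 J = 1.37×10^-19 J.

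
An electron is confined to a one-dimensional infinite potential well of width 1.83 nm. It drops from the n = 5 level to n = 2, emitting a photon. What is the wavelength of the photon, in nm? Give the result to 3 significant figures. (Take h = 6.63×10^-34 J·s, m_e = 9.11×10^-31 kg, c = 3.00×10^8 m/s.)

λ = 526 nm

E_1 = h²/(8m_eL²) = 1.801×10^-20 J, so ΔE = (5² − 2²)E_1 = 3.782×10^-19 J.
λ = hc/ΔE = (6.63×10^-34·3.00×10^8)/3.782×10^-19 = 5.26×10^-7 m = 526 nm.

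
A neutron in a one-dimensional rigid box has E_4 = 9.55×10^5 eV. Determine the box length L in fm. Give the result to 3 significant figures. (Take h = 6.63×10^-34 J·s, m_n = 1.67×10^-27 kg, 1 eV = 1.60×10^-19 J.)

L = 58.7 fm

From E_n = n²h²/(8m_nL²), L = n·h/√(8m_nE_n).
E_4 = 9.55×10^5 eV = 1.528×10^-13 J, so L = 4·6.63×10^-34/√(8·1.67×10^-27·1.528×10^-13) = 5.87×10^-14 m = 58.7 fm.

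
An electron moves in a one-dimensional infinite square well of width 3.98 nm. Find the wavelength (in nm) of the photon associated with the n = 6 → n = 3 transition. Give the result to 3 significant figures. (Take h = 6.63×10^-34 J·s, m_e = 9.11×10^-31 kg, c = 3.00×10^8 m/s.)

E_1 = h²/(8m_eL²) = 3.808×10^-21 J, so ΔE = (6² − 3²)E_1 = 1.028×10^-19 J.
λ = hc/ΔE = (6.63×10^-34·3.00×10^8)/1.028×10^-19 = 1.93×10^-6 m = 1.93×10^3 nm.

λ = 1.93×10^3 nm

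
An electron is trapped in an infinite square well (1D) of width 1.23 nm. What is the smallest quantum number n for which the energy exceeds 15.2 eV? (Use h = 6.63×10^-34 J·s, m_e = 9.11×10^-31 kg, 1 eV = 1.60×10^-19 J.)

E_1 = h²/(8m_eL²) = 3.987×10^-20 J = 0.2492 eV.
Need n² > 15.2/0.2492 = 61.00, i.e. n > 7.810.
The smallest integer satisfying this is n = 8.

n = 8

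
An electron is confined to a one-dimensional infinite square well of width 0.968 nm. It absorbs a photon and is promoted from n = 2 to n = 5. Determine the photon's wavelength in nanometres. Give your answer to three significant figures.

E_1 = h²/(8m_eL²) = 6.430×10^-20 J, so ΔE = (5² − 2²)E_1 = 1.350×10^-18 J.
λ = hc/ΔE = (6.626×10^-34·2.998×10^8)/1.350×10^-18 = 1.47×10^-7 m = 147 nm.

λ = 147 nm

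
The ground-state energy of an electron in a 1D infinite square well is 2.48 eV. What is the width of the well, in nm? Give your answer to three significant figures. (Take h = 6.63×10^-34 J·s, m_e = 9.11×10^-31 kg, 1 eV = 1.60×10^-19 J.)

L = 0.390 nm

From E_n = n²h²/(8m_eL²), L = n·h/√(8m_eE_n).
E_1 = 2.48 eV = 3.968×10^-19 J, so L = 1·6.63×10^-34/√(8·9.11×10^-31·3.968×10^-19) = 3.90×10^-10 m = 0.390 nm.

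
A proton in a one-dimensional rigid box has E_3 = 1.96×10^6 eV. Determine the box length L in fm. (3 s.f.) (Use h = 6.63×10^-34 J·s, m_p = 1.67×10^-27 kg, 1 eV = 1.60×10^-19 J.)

From E_n = n²h²/(8m_pL²), L = n·h/√(8m_pE_n).
E_3 = 1.96×10^6 eV = 3.136×10^-13 J, so L = 3·6.63×10^-34/√(8·1.67×10^-27·3.136×10^-13) = 3.07×10^-14 m = 30.7 fm.

L = 30.7 fm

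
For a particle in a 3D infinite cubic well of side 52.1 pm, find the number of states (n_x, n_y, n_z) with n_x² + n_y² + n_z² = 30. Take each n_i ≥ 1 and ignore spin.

degeneracy = 6

The level has n_x² + n_y² + n_z² = 30. The ordered positive-integer solutions are (1, 2, 5), (1, 5, 2), (2, 1, 5), (2, 5, 1), (5, 1, 2), (5, 2, 1).
That gives 6 states.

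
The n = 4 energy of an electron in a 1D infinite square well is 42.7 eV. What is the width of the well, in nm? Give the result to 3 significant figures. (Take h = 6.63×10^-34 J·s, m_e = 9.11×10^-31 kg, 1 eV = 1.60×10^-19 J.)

L = 0.376 nm

From E_n = n²h²/(8m_eL²), L = n·h/√(8m_eE_n).
E_4 = 42.7 eV = 6.832×10^-18 J, so L = 4·6.63×10^-34/√(8·9.11×10^-31·6.832×10^-18) = 3.76×10^-10 m = 0.376 nm.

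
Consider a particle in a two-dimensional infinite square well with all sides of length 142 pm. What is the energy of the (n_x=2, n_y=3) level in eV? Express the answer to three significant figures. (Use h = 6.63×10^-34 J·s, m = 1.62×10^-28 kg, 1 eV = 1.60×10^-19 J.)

For a 2D rectangular well E = (h²/8m)·Σ n_i²/L_i² = (6.63×10^-34)²/(8·1.62×10^-28) · [2²/(142 pm)² + 3²/(142 pm)²].
Evaluating gives E = 2.187×10^-19 J = 1.37 eV.

E = 1.37 eV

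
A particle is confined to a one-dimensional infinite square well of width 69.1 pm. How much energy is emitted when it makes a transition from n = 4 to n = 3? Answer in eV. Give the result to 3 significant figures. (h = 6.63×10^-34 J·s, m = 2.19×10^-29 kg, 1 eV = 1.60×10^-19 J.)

|ΔE| = 23.0 eV

E_1 = h²/(8mL²) = 5.255×10^-19 J.
|ΔE| = |4² − 3²|·E_1 = 7·5.255×10^-19 J = 3.679×10^-18 J = 23.0 eV.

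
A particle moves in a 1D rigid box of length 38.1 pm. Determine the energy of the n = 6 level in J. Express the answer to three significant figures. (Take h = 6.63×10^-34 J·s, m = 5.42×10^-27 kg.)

For an infinite well E_n = n²h²/(8mL²), so E_1 = h²/(8mL²) = (6.63×10^-34)²/(8·5.42×10^-27·(3.81×10^-11 m)²) = 6.984×10^-21 J.
Then E_6 = 6²·E_1 = 36·6.984×10^-21 J = 2.51×10^-19 J.

E_6 = 2.51×10^-19 J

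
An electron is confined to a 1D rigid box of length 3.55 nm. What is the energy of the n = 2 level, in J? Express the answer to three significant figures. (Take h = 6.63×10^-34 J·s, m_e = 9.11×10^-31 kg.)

For an infinite well E_n = n²h²/(8m_eL²), so E_1 = h²/(8m_eL²) = (6.63×10^-34)²/(8·9.11×10^-31·(3.55×10^-9 m)²) = 4.786×10^-21 J.
Then E_2 = 2²·E_1 = 4·4.786×10^-21 J = 1.91×10^-20 J.

E_2 = 1.91×10^-20 J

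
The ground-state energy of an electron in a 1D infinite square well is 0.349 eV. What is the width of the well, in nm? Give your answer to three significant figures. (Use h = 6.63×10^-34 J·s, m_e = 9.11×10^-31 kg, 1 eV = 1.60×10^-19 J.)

L = 1.04 nm

From E_n = n²h²/(8m_eL²), L = n·h/√(8m_eE_n).
E_1 = 0.349 eV = 5.584×10^-20 J, so L = 1·6.63×10^-34/√(8·9.11×10^-31·5.584×10^-20) = 1.04×10^-9 m = 1.04 nm.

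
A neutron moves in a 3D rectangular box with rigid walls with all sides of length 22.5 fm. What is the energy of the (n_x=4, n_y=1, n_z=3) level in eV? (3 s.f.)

E = 1.05×10^7 eV

For a 3D rectangular well E = (h²/8m_n)·Σ n_i²/L_i² = (6.626×10^-34)²/(8·1.675×10^-27) · [4²/(22.5 fm)² + 1²/(22.5 fm)² + 3²/(22.5 fm)²].
Evaluating gives E = 1.683×10^-12 J = 1.05×10^7 eV.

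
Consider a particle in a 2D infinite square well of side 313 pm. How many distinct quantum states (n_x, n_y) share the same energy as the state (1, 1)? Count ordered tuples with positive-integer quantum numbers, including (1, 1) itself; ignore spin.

degeneracy = 1

The level has n_x² + n_y² = 2. The ordered positive-integer solutions are (1, 1).
That gives 1 state.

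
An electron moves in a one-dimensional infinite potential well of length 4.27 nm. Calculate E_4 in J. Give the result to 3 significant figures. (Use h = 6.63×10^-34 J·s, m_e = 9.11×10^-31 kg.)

E_4 = 5.29×10^-20 J

For an infinite well E_n = n²h²/(8m_eL²), so E_1 = h²/(8m_eL²) = (6.63×10^-34)²/(8·9.11×10^-31·(4.27×10^-9 m)²) = 3.308×10^-21 J.
Then E_4 = 4²·E_1 = 16·3.308×10^-21 J = 5.29×10^-20 J.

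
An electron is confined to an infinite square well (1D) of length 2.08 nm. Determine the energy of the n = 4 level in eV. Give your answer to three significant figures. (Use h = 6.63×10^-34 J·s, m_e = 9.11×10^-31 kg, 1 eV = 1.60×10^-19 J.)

For an infinite well E_n = n²h²/(8m_eL²), so E_1 = h²/(8m_eL²) = (6.63×10^-34)²/(8·9.11×10^-31·(2.08×10^-9 m)²) = 1.394×10^-20 J.
Then E_4 = 4²·E_1 = 16·1.394×10^-20 J = 2.230×10^-19 J.
Converting, E_4 = 2.230×10^-19 J / (1.60×10^-19 J/eV) = 1.39 eV.

E_4 = 1.39 eV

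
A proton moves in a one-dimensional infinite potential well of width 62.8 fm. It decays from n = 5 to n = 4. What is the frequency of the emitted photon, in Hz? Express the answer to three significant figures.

f = 1.13×10^20 Hz

E_1 = h²/(8m_pL²) = 8.318×10^-15 J and ΔE = (5² − 4²)E_1 = 7.486×10^-14 J.
f = ΔE/h = 7.486×10^-14/6.626×10^-34 = 1.13×10^20 Hz.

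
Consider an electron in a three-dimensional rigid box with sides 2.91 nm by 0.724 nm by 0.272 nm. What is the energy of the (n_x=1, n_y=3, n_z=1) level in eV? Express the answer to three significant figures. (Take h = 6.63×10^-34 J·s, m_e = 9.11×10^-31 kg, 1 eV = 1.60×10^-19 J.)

E = 11.6 eV

For a 3D rectangular well E = (h²/8m_e)·Σ n_i²/L_i² = (6.63×10^-34)²/(8·9.11×10^-31) · [1²/(2.91 nm)² + 3²/(0.724 nm)² + 1²/(0.272 nm)²].
Evaluating gives E = 1.858×10^-18 J = 11.6 eV.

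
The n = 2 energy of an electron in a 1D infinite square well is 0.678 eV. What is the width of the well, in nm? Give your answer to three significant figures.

From E_n = n²h²/(8m_eL²), L = n·h/√(8m_eE_n).
E_2 = 0.678 eV = 1.086×10^-19 J, so L = 2·6.626×10^-34/√(8·9.109×10^-31·1.086×10^-19) = 1.49×10^-9 m = 1.49 nm.

L = 1.49 nm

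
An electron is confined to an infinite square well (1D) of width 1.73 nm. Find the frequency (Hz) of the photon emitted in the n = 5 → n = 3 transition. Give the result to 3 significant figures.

E_1 = h²/(8m_eL²) = 2.013×10^-20 J and ΔE = (5² − 3²)E_1 = 3.221×10^-19 J.
f = ΔE/h = 3.221×10^-19/6.626×10^-34 = 4.86×10^14 Hz.

f = 4.86×10^14 Hz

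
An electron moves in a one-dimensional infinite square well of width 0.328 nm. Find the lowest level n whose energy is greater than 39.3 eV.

E_1 = h²/(8m_eL²) = 5.600×10^-19 J = 3.496 eV.
Need n² > 39.3/3.496 = 11.24, i.e. n > 3.353.
The smallest integer satisfying this is n = 4.

n = 4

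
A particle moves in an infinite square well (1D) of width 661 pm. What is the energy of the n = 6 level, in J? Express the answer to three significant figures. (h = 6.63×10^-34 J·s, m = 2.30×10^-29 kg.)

For an infinite well E_n = n²h²/(8mL²), so E_1 = h²/(8mL²) = (6.63×10^-34)²/(8·2.30×10^-29·(6.61×10^-10 m)²) = 5.468×10^-21 J.
Then E_6 = 6²·E_1 = 36·5.468×10^-21 J = 1.97×10^-19 J.

E_6 = 1.97×10^-19 J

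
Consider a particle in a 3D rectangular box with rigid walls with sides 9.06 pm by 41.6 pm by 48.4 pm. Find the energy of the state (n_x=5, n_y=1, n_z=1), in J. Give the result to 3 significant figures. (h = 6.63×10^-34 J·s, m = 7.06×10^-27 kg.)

For a 3D rectangular well E = (h²/8m)·Σ n_i²/L_i² = (6.63×10^-34)²/(8·7.06×10^-27) · [5²/(9.06 pm)² + 1²/(41.6 pm)² + 1²/(48.4 pm)²].
Evaluating gives E = 2.38×10^-18 J.

E = 2.38×10^-18 J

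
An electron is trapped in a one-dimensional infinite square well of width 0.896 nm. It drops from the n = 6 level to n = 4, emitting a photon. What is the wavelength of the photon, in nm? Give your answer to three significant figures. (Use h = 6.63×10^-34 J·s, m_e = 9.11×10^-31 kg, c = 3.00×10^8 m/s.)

λ = 132 nm

E_1 = h²/(8m_eL²) = 7.513×10^-20 J, so ΔE = (6² − 4²)E_1 = 1.503×10^-18 J.
λ = hc/ΔE = (6.63×10^-34·3.00×10^8)/1.503×10^-18 = 1.32×10^-7 m = 132 nm.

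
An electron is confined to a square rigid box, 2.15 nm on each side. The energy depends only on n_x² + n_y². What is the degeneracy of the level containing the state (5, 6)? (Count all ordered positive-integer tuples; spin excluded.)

The level has n_x² + n_y² = 61. The ordered positive-integer solutions are (5, 6), (6, 5).
That gives 2 states.

degeneracy = 2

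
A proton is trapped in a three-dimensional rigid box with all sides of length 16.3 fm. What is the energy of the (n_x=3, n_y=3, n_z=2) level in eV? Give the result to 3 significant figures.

E = 1.70×10^7 eV

For a 3D rectangular well E = (h²/8m_p)·Σ n_i²/L_i² = (6.626×10^-34)²/(8·1.673×10^-27) · [3²/(16.3 fm)² + 3²/(16.3 fm)² + 2²/(16.3 fm)²].
Evaluating gives E = 2.716×10^-12 J = 1.70×10^7 eV.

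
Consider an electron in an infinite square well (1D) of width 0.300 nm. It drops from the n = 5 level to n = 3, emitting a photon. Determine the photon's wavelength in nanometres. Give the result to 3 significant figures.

E_1 = h²/(8m_eL²) = 6.694×10^-19 J, so ΔE = (5² − 3²)E_1 = 1.071×10^-17 J.
λ = hc/ΔE = (6.626×10^-34·2.998×10^8)/1.071×10^-17 = 1.85×10^-8 m = 18.5 nm.

λ = 18.5 nm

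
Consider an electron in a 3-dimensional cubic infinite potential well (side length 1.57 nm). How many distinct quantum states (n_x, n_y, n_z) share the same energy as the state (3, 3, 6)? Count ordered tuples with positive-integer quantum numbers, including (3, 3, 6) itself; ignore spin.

The level has n_x² + n_y² + n_z² = 54. The ordered positive-integer solutions are (1, 2, 7), (1, 7, 2), (2, 1, 7), (2, 5, 5), (2, 7, 1), (3, 3, 6), (3, 6, 3), (5, 2, 5), (5, 5, 2), (6, 3, 3), (7, 1, 2), (7, 2, 1).
That gives 12 states.

degeneracy = 12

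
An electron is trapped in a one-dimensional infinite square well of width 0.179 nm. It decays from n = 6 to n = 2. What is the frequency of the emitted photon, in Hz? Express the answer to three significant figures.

f = 9.08×10^16 Hz

E_1 = h²/(8m_eL²) = 1.880×10^-18 J and ΔE = (6² − 2²)E_1 = 6.016×10^-17 J.
f = ΔE/h = 6.016×10^-17/6.626×10^-34 = 9.08×10^16 Hz.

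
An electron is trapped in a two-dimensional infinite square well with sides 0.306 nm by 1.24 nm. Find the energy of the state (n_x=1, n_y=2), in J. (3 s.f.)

For a 2D rectangular well E = (h²/8m_e)·Σ n_i²/L_i² = (6.626×10^-34)²/(8·9.109×10^-31) · [1²/(0.306 nm)² + 2²/(1.24 nm)²].
Evaluating gives E = 8.00×10^-19 J.

E = 8.00×10^-19 J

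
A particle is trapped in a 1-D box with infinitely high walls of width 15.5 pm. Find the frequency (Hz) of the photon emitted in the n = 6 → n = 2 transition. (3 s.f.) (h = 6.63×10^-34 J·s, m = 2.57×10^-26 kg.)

f = 4.30×10^14 Hz

E_1 = h²/(8mL²) = 8.899×10^-21 J and ΔE = (6² − 2²)E_1 = 2.848×10^-19 J.
f = ΔE/h = 2.848×10^-19/6.63×10^-34 = 4.30×10^14 Hz.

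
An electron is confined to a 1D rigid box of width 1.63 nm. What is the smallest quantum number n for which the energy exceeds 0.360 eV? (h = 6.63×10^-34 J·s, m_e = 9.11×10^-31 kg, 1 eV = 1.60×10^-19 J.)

E_1 = h²/(8m_eL²) = 2.270×10^-20 J = 0.1419 eV.
Need n² > 0.360/0.1419 = 2.537, i.e. n > 1.593.
The smallest integer satisfying this is n = 2.

n = 2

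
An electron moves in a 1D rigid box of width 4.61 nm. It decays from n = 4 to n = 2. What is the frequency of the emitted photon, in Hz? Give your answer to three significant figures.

E_1 = h²/(8m_eL²) = 2.835×10^-21 J and ΔE = (4² − 2²)E_1 = 3.402×10^-20 J.
f = ΔE/h = 3.402×10^-20/6.626×10^-34 = 5.13×10^13 Hz.

f = 5.13×10^13 Hz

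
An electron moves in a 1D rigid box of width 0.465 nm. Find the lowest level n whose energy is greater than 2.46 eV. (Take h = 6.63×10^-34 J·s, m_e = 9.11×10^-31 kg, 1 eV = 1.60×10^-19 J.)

E_1 = h²/(8m_eL²) = 2.789×10^-19 J = 1.743 eV.
Need n² > 2.46/1.743 = 1.411, i.e. n > 1.188.
The smallest integer satisfying this is n = 2.

n = 2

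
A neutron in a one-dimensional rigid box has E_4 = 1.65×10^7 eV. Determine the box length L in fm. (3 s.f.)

L = 14.1 fm

From E_n = n²h²/(8m_nL²), L = n·h/√(8m_nE_n).
E_4 = 1.65×10^7 eV = 2.643×10^-12 J, so L = 4·6.626×10^-34/√(8·1.675×10^-27·2.643×10^-12) = 1.41×10^-14 m = 14.1 fm.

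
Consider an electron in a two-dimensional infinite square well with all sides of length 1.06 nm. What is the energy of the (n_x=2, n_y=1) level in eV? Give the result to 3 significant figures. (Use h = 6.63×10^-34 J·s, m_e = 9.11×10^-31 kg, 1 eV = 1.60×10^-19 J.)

For a 2D rectangular well E = (h²/8m_e)·Σ n_i²/L_i² = (6.63×10^-34)²/(8·9.11×10^-31) · [2²/(1.06 nm)² + 1²/(1.06 nm)²].
Evaluating gives E = 2.684×10^-19 J = 1.68 eV.

E = 1.68 eV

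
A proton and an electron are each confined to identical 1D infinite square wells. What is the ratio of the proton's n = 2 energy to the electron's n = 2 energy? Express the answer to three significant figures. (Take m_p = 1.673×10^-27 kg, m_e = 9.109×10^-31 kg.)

5.44×10^-4

E_n ∝ 1/m at fixed n and L, so the ratio is m_e/m_p = 9.109×10^-31/1.673×10^-27 = 5.44×10^-4.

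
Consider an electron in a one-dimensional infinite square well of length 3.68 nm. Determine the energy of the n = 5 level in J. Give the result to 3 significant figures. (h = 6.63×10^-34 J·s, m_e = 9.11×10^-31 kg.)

E_5 = 1.11×10^-19 J

For an infinite well E_n = n²h²/(8m_eL²), so E_1 = h²/(8m_eL²) = (6.63×10^-34)²/(8·9.11×10^-31·(3.68×10^-9 m)²) = 4.454×10^-21 J.
Then E_5 = 5²·E_1 = 25·4.454×10^-21 J = 1.11×10^-19 J.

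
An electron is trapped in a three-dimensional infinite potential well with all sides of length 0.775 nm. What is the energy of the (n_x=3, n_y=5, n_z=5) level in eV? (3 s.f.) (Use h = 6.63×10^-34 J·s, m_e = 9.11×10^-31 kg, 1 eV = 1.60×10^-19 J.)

For a 3D rectangular well E = (h²/8m_e)·Σ n_i²/L_i² = (6.63×10^-34)²/(8·9.11×10^-31) · [3²/(0.775 nm)² + 5²/(0.775 nm)² + 5²/(0.775 nm)²].
Evaluating gives E = 5.925×10^-18 J = 37.0 eV.

E = 37.0 eV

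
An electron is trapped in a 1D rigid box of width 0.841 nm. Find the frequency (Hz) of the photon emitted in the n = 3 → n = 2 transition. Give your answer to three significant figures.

E_1 = h²/(8m_eL²) = 8.518×10^-20 J and ΔE = (3² − 2²)E_1 = 4.259×10^-19 J.
f = ΔE/h = 4.259×10^-19/6.626×10^-34 = 6.43×10^14 Hz.

f = 6.43×10^14 Hz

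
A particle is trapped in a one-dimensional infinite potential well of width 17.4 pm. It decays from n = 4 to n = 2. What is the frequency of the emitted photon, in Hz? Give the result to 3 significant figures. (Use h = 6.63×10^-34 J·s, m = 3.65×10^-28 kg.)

E_1 = h²/(8mL²) = 4.972×10^-19 J and ΔE = (4² − 2²)E_1 = 5.966×10^-18 J.
f = ΔE/h = 5.966×10^-18/6.63×10^-34 = 9.00×10^15 Hz.

f = 9.00×10^15 Hz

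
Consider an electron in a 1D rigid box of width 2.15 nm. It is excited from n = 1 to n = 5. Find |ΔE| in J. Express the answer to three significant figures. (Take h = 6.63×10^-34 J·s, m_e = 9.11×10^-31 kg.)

E_1 = h²/(8m_eL²) = 1.305×10^-20 J.
|ΔE| = |1² − 5²|·E_1 = 24·1.305×10^-20 J = 3.13×10^-19 J.

|ΔE| = 3.13×10^-19 J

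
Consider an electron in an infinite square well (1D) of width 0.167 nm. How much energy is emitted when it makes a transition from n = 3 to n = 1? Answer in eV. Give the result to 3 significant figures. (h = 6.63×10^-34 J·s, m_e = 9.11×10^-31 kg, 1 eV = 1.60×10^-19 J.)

E_1 = h²/(8m_eL²) = 2.163×10^-18 J.
|ΔE| = |3² − 1²|·E_1 = 8·2.163×10^-18 J = 1.730×10^-17 J = 108 eV.

|ΔE| = 108 eV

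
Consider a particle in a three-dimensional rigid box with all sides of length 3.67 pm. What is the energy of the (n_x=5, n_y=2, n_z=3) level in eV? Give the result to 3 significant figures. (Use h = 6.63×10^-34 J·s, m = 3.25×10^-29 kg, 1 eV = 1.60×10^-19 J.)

For a 3D rectangular well E = (h²/8m)·Σ n_i²/L_i² = (6.63×10^-34)²/(8·3.25×10^-29) · [5²/(3.67 pm)² + 2²/(3.67 pm)² + 3²/(3.67 pm)²].
Evaluating gives E = 4.770×10^-15 J = 2.98×10^4 eV.

E = 2.98×10^4 eV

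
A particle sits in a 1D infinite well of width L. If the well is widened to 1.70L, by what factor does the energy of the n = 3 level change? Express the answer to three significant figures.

E_n ∝ 1/L², so the energy scales by 1/1.70² = 0.346.

0.346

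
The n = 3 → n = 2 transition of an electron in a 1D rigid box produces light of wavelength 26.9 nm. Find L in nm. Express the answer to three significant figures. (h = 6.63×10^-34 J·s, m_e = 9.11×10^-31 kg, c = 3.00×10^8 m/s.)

L = 0.202 nm

The photon carries ΔE = hc/λ = 6.63×10^-34·3.00×10^8/2.69×10^-8 m = 7.394×10^-18 J.
Since ΔE = (3² − 2²)E_1, E_1 = 1.479×10^-18 J, and L = h/√(8m_eE_1) = 2.02×10^-10 m = 0.202 nm.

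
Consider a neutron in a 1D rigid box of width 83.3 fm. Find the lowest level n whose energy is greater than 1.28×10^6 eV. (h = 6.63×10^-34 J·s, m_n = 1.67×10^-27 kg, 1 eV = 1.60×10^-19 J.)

n = 7

E_1 = h²/(8m_nL²) = 4.742×10^-15 J = 2.964×10^4 eV.
Need n² > 1.28×10^6/2.964×10^4 = 43.18, i.e. n > 6.571.
The smallest integer satisfying this is n = 7.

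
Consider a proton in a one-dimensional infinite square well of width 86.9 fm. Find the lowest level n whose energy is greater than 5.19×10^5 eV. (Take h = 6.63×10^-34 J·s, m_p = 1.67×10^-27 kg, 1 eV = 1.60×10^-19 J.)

n = 5

E_1 = h²/(8m_pL²) = 4.357×10^-15 J = 2.723×10^4 eV.
Need n² > 5.19×10^5/2.723×10^4 = 19.06, i.e. n > 4.366.
The smallest integer satisfying this is n = 5.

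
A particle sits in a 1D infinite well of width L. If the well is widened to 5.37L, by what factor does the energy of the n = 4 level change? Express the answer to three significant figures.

E_n ∝ 1/L², so the energy scales by 1/5.37² = 0.0347.

0.0347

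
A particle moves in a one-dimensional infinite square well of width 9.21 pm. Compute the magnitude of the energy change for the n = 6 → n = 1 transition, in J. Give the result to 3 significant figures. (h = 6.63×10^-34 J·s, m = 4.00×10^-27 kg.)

|ΔE| = 5.67×10^-18 J

E_1 = h²/(8mL²) = 1.619×10^-19 J.
|ΔE| = |6² − 1²|·E_1 = 35·1.619×10^-19 J = 5.67×10^-18 J.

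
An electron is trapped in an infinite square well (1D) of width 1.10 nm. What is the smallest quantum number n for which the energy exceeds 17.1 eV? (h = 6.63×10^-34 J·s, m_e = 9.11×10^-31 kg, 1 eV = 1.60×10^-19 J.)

E_1 = h²/(8m_eL²) = 4.985×10^-20 J = 0.3116 eV.
Need n² > 17.1/0.3116 = 54.88, i.e. n > 7.408.
The smallest integer satisfying this is n = 8.

n = 8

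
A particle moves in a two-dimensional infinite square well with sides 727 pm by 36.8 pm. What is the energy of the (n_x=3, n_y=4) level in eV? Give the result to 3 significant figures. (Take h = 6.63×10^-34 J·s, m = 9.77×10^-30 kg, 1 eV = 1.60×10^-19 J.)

For a 2D rectangular well E = (h²/8m)·Σ n_i²/L_i² = (6.63×10^-34)²/(8·9.77×10^-30) · [3²/(727 pm)² + 4²/(36.8 pm)²].
Evaluating gives E = 6.654×10^-17 J = 416 eV.

E = 416 eV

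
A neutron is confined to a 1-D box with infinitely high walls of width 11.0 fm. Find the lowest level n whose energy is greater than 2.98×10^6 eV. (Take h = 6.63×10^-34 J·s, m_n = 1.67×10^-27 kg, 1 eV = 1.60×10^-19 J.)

E_1 = h²/(8m_nL²) = 2.719×10^-13 J = 1.699×10^6 eV.
Need n² > 2.98×10^6/1.699×10^6 = 1.754, i.e. n > 1.324.
The smallest integer satisfying this is n = 2.

n = 2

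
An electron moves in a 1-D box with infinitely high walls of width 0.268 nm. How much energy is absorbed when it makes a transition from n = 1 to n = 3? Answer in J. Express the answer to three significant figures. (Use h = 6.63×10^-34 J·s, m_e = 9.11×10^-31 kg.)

E_1 = h²/(8m_eL²) = 8.397×10^-19 J.
|ΔE| = |1² − 3²|·E_1 = 8·8.397×10^-19 J = 6.72×10^-18 J.

|ΔE| = 6.72×10^-18 J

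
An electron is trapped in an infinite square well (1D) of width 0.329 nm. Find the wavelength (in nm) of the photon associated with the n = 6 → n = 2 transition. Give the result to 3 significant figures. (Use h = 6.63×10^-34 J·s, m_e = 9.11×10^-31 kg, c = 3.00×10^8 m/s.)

E_1 = h²/(8m_eL²) = 5.572×10^-19 J, so ΔE = (6² − 2²)E_1 = 1.783×10^-17 J.
λ = hc/ΔE = (6.63×10^-34·3.00×10^8)/1.783×10^-17 = 1.12×10^-8 m = 11.2 nm.

λ = 11.2 nm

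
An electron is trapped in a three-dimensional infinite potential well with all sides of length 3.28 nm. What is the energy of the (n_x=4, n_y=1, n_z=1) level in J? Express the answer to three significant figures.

For a 3D rectangular well E = (h²/8m_e)·Σ n_i²/L_i² = (6.626×10^-34)²/(8·9.109×10^-31) · [4²/(3.28 nm)² + 1²/(3.28 nm)² + 1²/(3.28 nm)²].
Evaluating gives E = 1.01×10^-19 J.

E = 1.01×10^-19 J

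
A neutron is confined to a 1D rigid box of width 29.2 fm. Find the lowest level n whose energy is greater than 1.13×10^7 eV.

n = 7

E_1 = h²/(8m_nL²) = 3.843×10^-14 J = 2.399×10^5 eV.
Need n² > 1.13×10^7/2.399×10^5 = 47.10, i.e. n > 6.863.
The smallest integer satisfying this is n = 7.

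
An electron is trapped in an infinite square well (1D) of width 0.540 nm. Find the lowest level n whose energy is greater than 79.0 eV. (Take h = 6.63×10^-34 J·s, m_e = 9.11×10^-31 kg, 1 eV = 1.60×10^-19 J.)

n = 8

E_1 = h²/(8m_eL²) = 2.068×10^-19 J = 1.293 eV.
Need n² > 79.0/1.293 = 61.10, i.e. n > 7.817.
The smallest integer satisfying this is n = 8.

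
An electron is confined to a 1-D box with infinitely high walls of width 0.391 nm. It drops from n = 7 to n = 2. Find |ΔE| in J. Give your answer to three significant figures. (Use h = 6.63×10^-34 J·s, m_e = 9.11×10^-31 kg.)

E_1 = h²/(8m_eL²) = 3.945×10^-19 J.
|ΔE| = |7² − 2²|·E_1 = 45·3.945×10^-19 J = 1.78×10^-17 J.

|ΔE| = 1.78×10^-17 J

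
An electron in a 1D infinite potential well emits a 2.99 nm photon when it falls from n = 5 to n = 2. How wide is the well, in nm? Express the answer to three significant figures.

L = 0.138 nm

The photon carries ΔE = hc/λ = 6.626×10^-34·2.998×10^8/2.99×10^-9 m = 6.644×10^-17 J.
Since ΔE = (5² − 2²)E_1, E_1 = 3.164×10^-18 J, and L = h/√(8m_eE_1) = 1.38×10^-10 m = 0.138 nm.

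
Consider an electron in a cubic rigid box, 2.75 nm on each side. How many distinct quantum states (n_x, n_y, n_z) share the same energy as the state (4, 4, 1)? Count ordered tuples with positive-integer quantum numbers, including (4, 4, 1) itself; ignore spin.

degeneracy = 6

The level has n_x² + n_y² + n_z² = 33. The ordered positive-integer solutions are (1, 4, 4), (2, 2, 5), (2, 5, 2), (4, 1, 4), (4, 4, 1), (5, 2, 2).
That gives 6 states.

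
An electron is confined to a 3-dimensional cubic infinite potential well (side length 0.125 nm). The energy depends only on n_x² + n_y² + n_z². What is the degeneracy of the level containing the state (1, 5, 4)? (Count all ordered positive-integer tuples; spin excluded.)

degeneracy = 6

The level has n_x² + n_y² + n_z² = 42. The ordered positive-integer solutions are (1, 4, 5), (1, 5, 4), (4, 1, 5), (4, 5, 1), (5, 1, 4), (5, 4, 1).
That gives 6 states.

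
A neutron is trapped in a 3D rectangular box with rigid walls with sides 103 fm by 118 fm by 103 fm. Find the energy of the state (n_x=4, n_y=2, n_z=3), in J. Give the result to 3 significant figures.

For a 3D rectangular well E = (h²/8m_n)·Σ n_i²/L_i² = (6.626×10^-34)²/(8·1.675×10^-27) · [4²/(103 fm)² + 2²/(118 fm)² + 3²/(103 fm)²].
Evaluating gives E = 8.66×10^-14 J.

E = 8.66×10^-14 J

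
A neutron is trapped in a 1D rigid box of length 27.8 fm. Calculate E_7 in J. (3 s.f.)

E_7 = 2.08×10^-12 J

For an infinite well E_n = n²h²/(8m_nL²), so E_1 = h²/(8m_nL²) = (6.626×10^-34)²/(8·1.675×10^-27·(2.78×10^-14 m)²) = 4.239×10^-14 J.
Then E_7 = 7²·E_1 = 49·4.239×10^-14 J = 2.08×10^-12 J.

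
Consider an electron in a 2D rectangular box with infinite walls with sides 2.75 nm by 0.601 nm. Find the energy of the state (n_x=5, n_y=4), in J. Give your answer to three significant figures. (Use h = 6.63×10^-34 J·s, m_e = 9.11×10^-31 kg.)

For a 2D rectangular well E = (h²/8m_e)·Σ n_i²/L_i² = (6.63×10^-34)²/(8·9.11×10^-31) · [5²/(2.75 nm)² + 4²/(0.601 nm)²].
Evaluating gives E = 2.87×10^-18 J.

E = 2.87×10^-18 J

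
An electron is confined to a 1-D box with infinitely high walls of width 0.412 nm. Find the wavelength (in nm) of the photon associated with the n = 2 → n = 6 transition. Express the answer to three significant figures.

E_1 = h²/(8m_eL²) = 3.549×10^-19 J, so ΔE = (6² − 2²)E_1 = 1.136×10^-17 J.
λ = hc/ΔE = (6.626×10^-34·2.998×10^8)/1.136×10^-17 = 1.75×10^-8 m = 17.5 nm.

λ = 17.5 nm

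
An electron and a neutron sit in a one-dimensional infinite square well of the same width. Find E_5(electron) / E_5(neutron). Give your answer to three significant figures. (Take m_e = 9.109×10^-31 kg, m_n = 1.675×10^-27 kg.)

1.84×10^3

E_n ∝ 1/m at fixed n and L, so the ratio is m_n/m_e = 1.675×10^-27/9.109×10^-31 = 1.84×10^3.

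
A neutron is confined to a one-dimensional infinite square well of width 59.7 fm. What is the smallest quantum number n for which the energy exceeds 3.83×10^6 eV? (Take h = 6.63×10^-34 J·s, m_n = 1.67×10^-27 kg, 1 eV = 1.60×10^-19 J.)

E_1 = h²/(8m_nL²) = 9.231×10^-15 J = 5.769×10^4 eV.
Need n² > 3.83×10^6/5.769×10^4 = 66.39, i.e. n > 8.148.
The smallest integer satisfying this is n = 9.

n = 9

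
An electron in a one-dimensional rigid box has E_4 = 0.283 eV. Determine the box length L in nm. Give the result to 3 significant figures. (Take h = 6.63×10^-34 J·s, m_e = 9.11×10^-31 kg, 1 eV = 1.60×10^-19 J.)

L = 4.62 nm

From E_n = n²h²/(8m_eL²), L = n·h/√(8m_eE_n).
E_4 = 0.283 eV = 4.528×10^-20 J, so L = 4·6.63×10^-34/√(8·9.11×10^-31·4.528×10^-20) = 4.62×10^-9 m = 4.62 nm.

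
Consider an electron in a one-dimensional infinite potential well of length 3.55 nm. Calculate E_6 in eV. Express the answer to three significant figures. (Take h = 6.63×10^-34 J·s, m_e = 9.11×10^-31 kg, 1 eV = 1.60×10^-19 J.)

For an infinite well E_n = n²h²/(8m_eL²), so E_1 = h²/(8m_eL²) = (6.63×10^-34)²/(8·9.11×10^-31·(3.55×10^-9 m)²) = 4.786×10^-21 J.
Then E_6 = 6²·E_1 = 36·4.786×10^-21 J = 1.723×10^-19 J.
Converting, E_6 = 1.723×10^-19 J / (1.60×10^-19 J/eV) = 1.08 eV.

E_6 = 1.08 eV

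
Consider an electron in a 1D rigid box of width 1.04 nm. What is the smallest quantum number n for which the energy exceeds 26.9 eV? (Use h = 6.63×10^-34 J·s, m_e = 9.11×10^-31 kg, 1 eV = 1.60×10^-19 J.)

n = 9

E_1 = h²/(8m_eL²) = 5.576×10^-20 J = 0.3485 eV.
Need n² > 26.9/0.3485 = 77.19, i.e. n > 8.786.
The smallest integer satisfying this is n = 9.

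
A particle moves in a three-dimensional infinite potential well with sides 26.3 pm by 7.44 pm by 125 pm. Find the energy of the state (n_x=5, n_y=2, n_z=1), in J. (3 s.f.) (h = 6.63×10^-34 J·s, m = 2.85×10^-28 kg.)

For a 3D rectangular well E = (h²/8m)·Σ n_i²/L_i² = (6.63×10^-34)²/(8·2.85×10^-28) · [5²/(26.3 pm)² + 2²/(7.44 pm)² + 1²/(125 pm)²].
Evaluating gives E = 2.09×10^-17 J.

E = 2.09×10^-17 J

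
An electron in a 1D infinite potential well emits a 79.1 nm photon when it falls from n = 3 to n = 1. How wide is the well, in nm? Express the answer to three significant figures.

L = 0.438 nm

The photon carries ΔE = hc/λ = 6.626×10^-34·2.998×10^8/7.91×10^-8 m = 2.511×10^-18 J.
Since ΔE = (3² − 1²)E_1, E_1 = 3.139×10^-19 J, and L = h/√(8m_eE_1) = 4.38×10^-10 m = 0.438 nm.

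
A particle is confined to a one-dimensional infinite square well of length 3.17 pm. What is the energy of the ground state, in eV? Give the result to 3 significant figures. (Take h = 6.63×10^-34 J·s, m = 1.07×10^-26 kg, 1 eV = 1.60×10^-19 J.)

E_1 = 3.19 eV

For an infinite well E_n = n²h²/(8mL²), so E_1 = h²/(8mL²) = (6.63×10^-34)²/(8·1.07×10^-26·(3.17×10^-12 m)²) = 5.110×10^-19 J.
Converting, E_1 = 5.110×10^-19 J / (1.60×10^-19 J/eV) = 3.19 eV.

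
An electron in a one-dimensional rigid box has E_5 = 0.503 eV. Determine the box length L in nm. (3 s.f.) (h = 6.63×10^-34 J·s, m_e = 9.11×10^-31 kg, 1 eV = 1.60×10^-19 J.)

From E_n = n²h²/(8m_eL²), L = n·h/√(8m_eE_n).
E_5 = 0.503 eV = 8.048×10^-20 J, so L = 5·6.63×10^-34/√(8·9.11×10^-31·8.048×10^-20) = 4.33×10^-9 m = 4.33 nm.

L = 4.33 nm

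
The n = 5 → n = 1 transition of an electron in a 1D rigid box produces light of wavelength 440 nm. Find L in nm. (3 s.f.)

L = 1.79 nm

The photon carries ΔE = hc/λ = 6.626×10^-34·2.998×10^8/4.40×10^-7 m = 4.515×10^-19 J.
Since ΔE = (5² − 1²)E_1, E_1 = 1.881×10^-20 J, and L = h/√(8m_eE_1) = 1.79×10^-9 m = 1.79 nm.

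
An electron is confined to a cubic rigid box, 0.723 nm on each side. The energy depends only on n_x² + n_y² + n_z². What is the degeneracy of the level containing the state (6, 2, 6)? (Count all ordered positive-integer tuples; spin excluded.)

degeneracy = 3

The level has n_x² + n_y² + n_z² = 76. The ordered positive-integer solutions are (2, 6, 6), (6, 2, 6), (6, 6, 2).
That gives 3 states.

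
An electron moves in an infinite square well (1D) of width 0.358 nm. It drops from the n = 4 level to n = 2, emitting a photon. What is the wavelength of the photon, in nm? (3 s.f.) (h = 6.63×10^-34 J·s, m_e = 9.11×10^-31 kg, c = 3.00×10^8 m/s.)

E_1 = h²/(8m_eL²) = 4.706×10^-19 J, so ΔE = (4² − 2²)E_1 = 5.647×10^-18 J.
λ = hc/ΔE = (6.63×10^-34·3.00×10^8)/5.647×10^-18 = 3.52×10^-8 m = 35.2 nm.

λ = 35.2 nm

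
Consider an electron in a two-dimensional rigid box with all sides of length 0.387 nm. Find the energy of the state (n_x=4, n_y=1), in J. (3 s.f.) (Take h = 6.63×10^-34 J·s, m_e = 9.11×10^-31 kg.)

For a 2D rectangular well E = (h²/8m_e)·Σ n_i²/L_i² = (6.63×10^-34)²/(8·9.11×10^-31) · [4²/(0.387 nm)² + 1²/(0.387 nm)²].
Evaluating gives E = 6.85×10^-18 J.

E = 6.85×10^-18 J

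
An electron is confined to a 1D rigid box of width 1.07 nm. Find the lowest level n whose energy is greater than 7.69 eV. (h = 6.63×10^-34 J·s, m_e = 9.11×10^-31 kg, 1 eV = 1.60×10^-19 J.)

E_1 = h²/(8m_eL²) = 5.268×10^-20 J = 0.3293 eV.
Need n² > 7.69/0.3293 = 23.35, i.e. n > 4.832.
The smallest integer satisfying this is n = 5.

n = 5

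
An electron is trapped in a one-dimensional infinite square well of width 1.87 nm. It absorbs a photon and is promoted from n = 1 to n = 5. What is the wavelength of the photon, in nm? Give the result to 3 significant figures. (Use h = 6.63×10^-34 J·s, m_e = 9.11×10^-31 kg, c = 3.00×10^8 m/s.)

E_1 = h²/(8m_eL²) = 1.725×10^-20 J, so ΔE = (5² − 1²)E_1 = 4.140×10^-19 J.
λ = hc/ΔE = (6.63×10^-34·3.00×10^8)/4.140×10^-19 = 4.80×10^-7 m = 480 nm.

λ = 480 nm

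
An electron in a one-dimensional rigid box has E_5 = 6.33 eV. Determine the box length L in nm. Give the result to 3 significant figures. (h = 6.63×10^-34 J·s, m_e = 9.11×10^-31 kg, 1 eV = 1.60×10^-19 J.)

From E_n = n²h²/(8m_eL²), L = n·h/√(8m_eE_n).
E_5 = 6.33 eV = 1.013×10^-18 J, so L = 5·6.63×10^-34/√(8·9.11×10^-31·1.013×10^-18) = 1.22×10^-9 m = 1.22 nm.

L = 1.22 nm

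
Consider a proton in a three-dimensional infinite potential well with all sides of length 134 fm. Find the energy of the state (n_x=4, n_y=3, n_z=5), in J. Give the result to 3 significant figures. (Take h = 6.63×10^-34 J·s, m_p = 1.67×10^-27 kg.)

E = 9.16×10^-14 J

For a 3D rectangular well E = (h²/8m_p)·Σ n_i²/L_i² = (6.63×10^-34)²/(8·1.67×10^-27) · [4²/(134 fm)² + 3²/(134 fm)² + 5²/(134 fm)²].
Evaluating gives E = 9.16×10^-14 J.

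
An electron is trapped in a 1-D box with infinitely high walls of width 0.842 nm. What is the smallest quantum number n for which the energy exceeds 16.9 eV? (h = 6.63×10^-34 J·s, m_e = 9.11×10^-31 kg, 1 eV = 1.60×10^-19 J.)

E_1 = h²/(8m_eL²) = 8.507×10^-20 J = 0.5317 eV.
Need n² > 16.9/0.5317 = 31.78, i.e. n > 5.637.
The smallest integer satisfying this is n = 6.

n = 6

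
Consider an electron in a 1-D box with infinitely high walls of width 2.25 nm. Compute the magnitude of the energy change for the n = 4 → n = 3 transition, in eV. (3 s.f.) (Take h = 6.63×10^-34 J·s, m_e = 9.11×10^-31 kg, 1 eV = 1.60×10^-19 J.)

|ΔE| = 0.521 eV

E_1 = h²/(8m_eL²) = 1.191×10^-20 J.
|ΔE| = |4² − 3²|·E_1 = 7·1.191×10^-20 J = 8.337×10^-20 J = 0.521 eV.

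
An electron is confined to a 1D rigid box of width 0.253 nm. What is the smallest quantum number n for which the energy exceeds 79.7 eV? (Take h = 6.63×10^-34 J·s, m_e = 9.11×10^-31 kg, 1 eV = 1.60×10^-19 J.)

E_1 = h²/(8m_eL²) = 9.423×10^-19 J = 5.889 eV.
Need n² > 79.7/5.889 = 13.53, i.e. n > 3.678.
The smallest integer satisfying this is n = 4.

n = 4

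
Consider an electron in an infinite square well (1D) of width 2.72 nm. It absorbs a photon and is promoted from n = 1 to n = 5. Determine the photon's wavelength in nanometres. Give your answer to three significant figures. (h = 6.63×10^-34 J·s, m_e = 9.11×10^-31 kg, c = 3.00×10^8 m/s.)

λ = 1.02×10^3 nm

E_1 = h²/(8m_eL²) = 8.152×10^-21 J, so ΔE = (5² − 1²)E_1 = 1.956×10^-19 J.
λ = hc/ΔE = (6.63×10^-34·3.00×10^8)/1.956×10^-19 = 1.02×10^-6 m = 1.02×10^3 nm.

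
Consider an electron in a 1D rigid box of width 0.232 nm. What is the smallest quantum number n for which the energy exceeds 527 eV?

E_1 = h²/(8m_eL²) = 1.119×10^-18 J = 6.985 eV.
Need n² > 527/6.985 = 75.45, i.e. n > 8.686.
The smallest integer satisfying this is n = 9.

n = 9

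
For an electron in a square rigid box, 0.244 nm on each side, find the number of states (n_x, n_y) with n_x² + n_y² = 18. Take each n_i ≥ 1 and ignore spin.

The level has n_x² + n_y² = 18. The ordered positive-integer solutions are (3, 3).
That gives 1 state.

degeneracy = 1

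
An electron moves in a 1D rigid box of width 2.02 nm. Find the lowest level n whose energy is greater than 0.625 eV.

E_1 = h²/(8m_eL²) = 1.477×10^-20 J = 0.09220 eV.
Need n² > 0.625/0.09220 = 6.779, i.e. n > 2.604.
The smallest integer satisfying this is n = 3.

n = 3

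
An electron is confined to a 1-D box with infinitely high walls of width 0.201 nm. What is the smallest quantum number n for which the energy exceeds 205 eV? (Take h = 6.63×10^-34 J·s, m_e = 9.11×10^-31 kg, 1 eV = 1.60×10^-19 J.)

n = 5

E_1 = h²/(8m_eL²) = 1.493×10^-18 J = 9.331 eV.
Need n² > 205/9.331 = 21.97, i.e. n > 4.687.
The smallest integer satisfying this is n = 5.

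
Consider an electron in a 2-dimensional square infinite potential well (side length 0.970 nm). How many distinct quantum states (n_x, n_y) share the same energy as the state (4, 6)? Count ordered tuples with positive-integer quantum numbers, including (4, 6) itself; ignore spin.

The level has n_x² + n_y² = 52. The ordered positive-integer solutions are (4, 6), (6, 4).
That gives 2 states.

degeneracy = 2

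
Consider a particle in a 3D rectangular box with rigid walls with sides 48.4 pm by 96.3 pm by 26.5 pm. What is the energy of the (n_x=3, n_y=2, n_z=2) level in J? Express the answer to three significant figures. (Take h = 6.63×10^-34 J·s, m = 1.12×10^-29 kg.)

E = 4.89×10^-17 J

For a 3D rectangular well E = (h²/8m)·Σ n_i²/L_i² = (6.63×10^-34)²/(8·1.12×10^-29) · [3²/(48.4 pm)² + 2²/(96.3 pm)² + 2²/(26.5 pm)²].
Evaluating gives E = 4.89×10^-17 J.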